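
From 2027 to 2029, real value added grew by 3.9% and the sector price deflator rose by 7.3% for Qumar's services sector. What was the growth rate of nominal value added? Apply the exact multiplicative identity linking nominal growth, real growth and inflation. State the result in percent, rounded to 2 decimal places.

(1 + g_nom) = (1 + g_real)(1 + π) = 1.0390 × 1.0730 = 1.11485.

11.48%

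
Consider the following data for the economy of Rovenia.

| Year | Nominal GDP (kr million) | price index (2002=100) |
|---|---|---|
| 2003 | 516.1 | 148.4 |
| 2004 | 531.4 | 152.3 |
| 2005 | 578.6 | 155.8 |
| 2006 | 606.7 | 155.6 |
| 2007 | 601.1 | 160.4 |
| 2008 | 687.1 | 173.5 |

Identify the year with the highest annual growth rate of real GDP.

2004: real = 531.4/1.523 = 348.92; growth vs 2003 (347.78) = 0.33%.
2005: real = 578.6/1.558 = 371.37; growth vs 2004 (348.92) = 6.43%.
2006: real = 606.7/1.556 = 389.91; growth vs 2005 (371.37) = 4.99%.
2007: real = 601.1/1.604 = 374.75; growth vs 2006 (389.91) = -3.89%.
2008: real = 687.1/1.735 = 396.02; growth vs 2007 (374.75) = 5.68%.

2005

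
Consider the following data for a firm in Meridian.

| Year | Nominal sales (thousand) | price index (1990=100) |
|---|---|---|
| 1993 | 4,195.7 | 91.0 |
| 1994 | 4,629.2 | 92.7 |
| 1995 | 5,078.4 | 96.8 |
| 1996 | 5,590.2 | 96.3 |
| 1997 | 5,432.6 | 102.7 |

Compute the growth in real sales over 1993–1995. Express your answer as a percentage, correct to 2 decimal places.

Real sales 1993 = 4195.7/0.910 = 4610.66.
Real sales 1995 = 5078.4/0.968 = 5246.28.
Change = 5246.28/4610.66 − 1 = 0.1379.

13.79%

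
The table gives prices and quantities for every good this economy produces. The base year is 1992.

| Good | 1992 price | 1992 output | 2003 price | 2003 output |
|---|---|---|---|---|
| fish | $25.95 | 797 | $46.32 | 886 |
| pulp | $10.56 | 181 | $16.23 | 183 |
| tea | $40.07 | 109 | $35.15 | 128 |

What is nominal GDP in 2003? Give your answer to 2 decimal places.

Nominal GDP 2003 = Σ (p_2003 × q_2003) = 46.32·886 + 16.23·183 + 35.15·128 = 48508.81.

$48508.81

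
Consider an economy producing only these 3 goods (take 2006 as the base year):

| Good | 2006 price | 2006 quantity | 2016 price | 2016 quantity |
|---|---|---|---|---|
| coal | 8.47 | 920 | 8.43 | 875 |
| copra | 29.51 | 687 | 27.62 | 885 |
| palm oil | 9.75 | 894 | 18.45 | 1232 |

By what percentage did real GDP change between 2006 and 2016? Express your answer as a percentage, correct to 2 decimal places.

Real GDP 2006 = Nominal GDP 2006 = 8.47·920 + 29.51·687 + 9.75·894 = 36782.27.
Real GDP 2016 (at 2006 prices) = 8.47·875 + 29.51·885 + 9.75·1232 = 45539.60.
Real growth = 45539.60/36782.27 − 1 = 0.2381.

23.81%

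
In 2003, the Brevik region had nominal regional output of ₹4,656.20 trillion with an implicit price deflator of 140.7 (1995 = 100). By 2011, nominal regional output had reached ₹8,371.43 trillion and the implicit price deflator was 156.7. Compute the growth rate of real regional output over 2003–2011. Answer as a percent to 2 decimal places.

61.43%

Real regional output 2003 = 4656.20 / 1.407 = 3309.31.
Real regional output 2011 = 8371.43 / 1.567 = 5342.33.
Real growth = 5342.33 / 3309.31 − 1 = 0.6143.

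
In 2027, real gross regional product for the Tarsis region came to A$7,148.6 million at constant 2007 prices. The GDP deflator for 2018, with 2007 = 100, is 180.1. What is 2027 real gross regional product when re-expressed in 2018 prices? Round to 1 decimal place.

A$12,874.6 million

Real gross regional product in 2018 prices = Real gross regional product in 2007 prices × (P_2018/P_2007) = 7148.6 × 1.801 = 12874.63.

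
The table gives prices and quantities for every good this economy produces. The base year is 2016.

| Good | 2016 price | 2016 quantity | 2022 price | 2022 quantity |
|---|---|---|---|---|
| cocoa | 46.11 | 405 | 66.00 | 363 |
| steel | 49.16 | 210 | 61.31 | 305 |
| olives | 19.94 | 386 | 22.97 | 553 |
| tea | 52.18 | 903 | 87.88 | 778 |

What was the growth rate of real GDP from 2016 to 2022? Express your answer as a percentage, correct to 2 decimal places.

Real GDP 2016 = Nominal GDP 2016 = 46.11·405 + 49.16·210 + 19.94·386 + 52.18·903 = 83813.53.
Real GDP 2022 (at 2016 prices) = 46.11·363 + 49.16·305 + 19.94·553 + 52.18·778 = 83354.59.
Real growth = 83354.59/83813.53 − 1 = -0.0055.

-0.55%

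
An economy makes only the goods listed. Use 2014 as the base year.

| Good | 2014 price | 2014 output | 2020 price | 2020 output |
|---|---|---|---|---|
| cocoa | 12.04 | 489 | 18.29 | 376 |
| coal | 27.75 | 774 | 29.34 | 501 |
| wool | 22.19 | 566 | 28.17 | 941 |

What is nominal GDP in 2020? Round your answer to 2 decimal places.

48084.35

Nominal GDP 2020 = Σ (p_2020 × q_2020) = 18.29·376 + 29.34·501 + 28.17·941 = 48084.35.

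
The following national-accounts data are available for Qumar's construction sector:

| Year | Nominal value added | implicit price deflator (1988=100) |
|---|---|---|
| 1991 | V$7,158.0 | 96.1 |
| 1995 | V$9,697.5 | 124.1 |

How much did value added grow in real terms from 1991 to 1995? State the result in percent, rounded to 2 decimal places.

4.91%

Real value added 1991 = 7158.0 / 0.961 = 7448.49.
Real value added 1995 = 9697.5 / 1.241 = 7814.26.
Real growth = 7814.26 / 7448.49 − 1 = 0.0491.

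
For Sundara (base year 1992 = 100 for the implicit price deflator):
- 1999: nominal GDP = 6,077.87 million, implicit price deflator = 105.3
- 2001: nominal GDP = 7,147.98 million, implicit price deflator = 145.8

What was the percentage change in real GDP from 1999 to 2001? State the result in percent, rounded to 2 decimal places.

-15.06%

Deflate each year: 1999 → 6077.87/1.053 = 5771.96; 2001 → 7147.98/1.458 = 4902.59.
So real GDP changed by 4902.59/5771.96 − 1 = -0.1506, i.e. -15.06%.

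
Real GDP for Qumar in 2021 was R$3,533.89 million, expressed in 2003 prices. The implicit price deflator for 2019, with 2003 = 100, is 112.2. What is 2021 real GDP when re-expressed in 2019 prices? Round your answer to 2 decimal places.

Real GDP in 2019 prices = Real GDP in 2003 prices × (P_2019/P_2003) = 3533.89 × 1.122 = 3965.02.

R$3,965.02 million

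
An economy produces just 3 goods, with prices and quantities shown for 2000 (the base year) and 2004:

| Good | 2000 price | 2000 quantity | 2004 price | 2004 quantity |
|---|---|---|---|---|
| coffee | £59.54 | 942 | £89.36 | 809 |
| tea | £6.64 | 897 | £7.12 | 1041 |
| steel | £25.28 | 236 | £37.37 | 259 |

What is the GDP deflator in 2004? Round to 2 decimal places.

145.04

Nominal GDP 2004 = 89.36·809 + 7.12·1041 + 37.37·259 = 89382.99.
Real GDP 2004 (at 2000 prices) = 59.54·809 + 6.64·1041 + 25.28·259 = 61627.62.
Deflator = Nominal/Real × 100 = 89382.99/61627.62 × 100 = 145.037.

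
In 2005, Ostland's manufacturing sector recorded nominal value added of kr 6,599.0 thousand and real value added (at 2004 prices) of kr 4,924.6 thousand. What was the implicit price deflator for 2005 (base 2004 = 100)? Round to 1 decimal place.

implicit price deflator = (Nominal / Real) × 100 = 6599.0 / 4924.6 × 100 = 134.00.

134.0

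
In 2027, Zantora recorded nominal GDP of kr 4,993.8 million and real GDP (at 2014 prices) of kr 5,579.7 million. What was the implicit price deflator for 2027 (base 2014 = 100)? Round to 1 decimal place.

implicit price deflator = (Nominal / Real) × 100 = 4993.8 / 5579.7 × 100 = 89.50.

89.5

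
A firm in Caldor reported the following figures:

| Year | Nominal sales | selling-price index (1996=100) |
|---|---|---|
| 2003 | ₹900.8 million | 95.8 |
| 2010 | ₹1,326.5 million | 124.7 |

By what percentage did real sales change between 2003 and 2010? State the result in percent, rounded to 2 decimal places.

Real sales 2003 = 900.8 / 0.958 = 940.29.
Real sales 2010 = 1326.5 / 1.247 = 1063.75.
Real growth = 1063.75 / 940.29 − 1 = 0.1313.

13.13%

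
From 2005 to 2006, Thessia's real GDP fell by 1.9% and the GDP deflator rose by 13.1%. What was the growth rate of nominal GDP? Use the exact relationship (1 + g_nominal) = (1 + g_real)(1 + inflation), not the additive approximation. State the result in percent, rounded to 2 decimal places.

(1 + g_nom) = (1 + g_real)(1 + π) = 0.9810 × 1.1310 = 1.10951.

10.95%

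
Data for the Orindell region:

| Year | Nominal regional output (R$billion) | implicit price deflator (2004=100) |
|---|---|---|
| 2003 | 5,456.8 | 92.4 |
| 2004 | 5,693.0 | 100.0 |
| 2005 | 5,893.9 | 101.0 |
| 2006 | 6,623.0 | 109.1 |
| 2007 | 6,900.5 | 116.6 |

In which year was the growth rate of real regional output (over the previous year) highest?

2006

2004: real = 5693.0/1.000 = 5693.00; growth vs 2003 (5905.63) = -3.60%.
2005: real = 5893.9/1.010 = 5835.54; growth vs 2004 (5693.00) = 2.50%.
2006: real = 6623.0/1.091 = 6070.58; growth vs 2005 (5835.54) = 4.03%.
2007: real = 6900.5/1.166 = 5918.10; growth vs 2006 (6070.58) = -2.51%.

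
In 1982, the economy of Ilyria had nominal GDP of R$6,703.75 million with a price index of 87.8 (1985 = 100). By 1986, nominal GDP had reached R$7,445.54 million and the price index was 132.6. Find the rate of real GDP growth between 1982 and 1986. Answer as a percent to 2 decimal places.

-26.46%

Deflate each year: 1982 → 6703.75/0.878 = 7635.25; 1986 → 7445.54/1.326 = 5615.04.
So real GDP changed by 5615.04/7635.25 − 1 = -0.2646, i.e. -26.46%.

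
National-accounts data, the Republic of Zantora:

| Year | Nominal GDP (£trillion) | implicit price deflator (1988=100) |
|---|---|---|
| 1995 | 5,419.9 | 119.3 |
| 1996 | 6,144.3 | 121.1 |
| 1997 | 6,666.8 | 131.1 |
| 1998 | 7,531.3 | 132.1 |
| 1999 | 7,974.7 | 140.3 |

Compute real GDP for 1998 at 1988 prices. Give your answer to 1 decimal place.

£5,701.2 trillion

Real GDP 1998 = 7531.3 / 1.321 = 5701.21.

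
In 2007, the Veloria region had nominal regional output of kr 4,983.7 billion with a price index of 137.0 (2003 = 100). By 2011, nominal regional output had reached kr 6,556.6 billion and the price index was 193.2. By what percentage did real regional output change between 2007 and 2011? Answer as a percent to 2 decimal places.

-6.71%

Deflate each year: 2007 → 4983.7/1.370 = 3637.74; 2011 → 6556.6/1.932 = 3393.69.
So real regional output changed by 3393.69/3637.74 − 1 = -0.0671, i.e. -6.71%.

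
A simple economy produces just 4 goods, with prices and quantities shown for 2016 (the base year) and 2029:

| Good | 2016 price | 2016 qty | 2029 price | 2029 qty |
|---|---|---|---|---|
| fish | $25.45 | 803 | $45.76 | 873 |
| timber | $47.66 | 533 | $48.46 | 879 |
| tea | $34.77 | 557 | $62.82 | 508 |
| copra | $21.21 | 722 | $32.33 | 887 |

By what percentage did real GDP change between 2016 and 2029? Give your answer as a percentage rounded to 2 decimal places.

Real GDP 2016 = Nominal GDP 2016 = 25.45·803 + 47.66·533 + 34.77·557 + 21.21·722 = 80519.64.
Real GDP 2029 (at 2016 prices) = 25.45·873 + 47.66·879 + 34.77·508 + 21.21·887 = 100587.42.
Real growth = 100587.42/80519.64 − 1 = 0.2492.

24.92%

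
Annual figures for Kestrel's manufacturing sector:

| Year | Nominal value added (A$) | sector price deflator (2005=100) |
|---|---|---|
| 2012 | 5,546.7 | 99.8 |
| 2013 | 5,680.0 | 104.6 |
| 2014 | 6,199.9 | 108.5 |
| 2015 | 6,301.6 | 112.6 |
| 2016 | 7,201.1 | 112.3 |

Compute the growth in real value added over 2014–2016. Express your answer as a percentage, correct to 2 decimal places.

12.22%

Real value added 2014 = 6199.9/1.085 = 5714.19.
Real value added 2016 = 7201.1/1.123 = 6412.38.
Change = 6412.38/5714.19 − 1 = 0.1222.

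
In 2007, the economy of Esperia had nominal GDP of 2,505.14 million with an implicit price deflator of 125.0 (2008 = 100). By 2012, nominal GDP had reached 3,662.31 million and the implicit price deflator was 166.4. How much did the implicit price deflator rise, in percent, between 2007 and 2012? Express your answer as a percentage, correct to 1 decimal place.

Price-level change = 166.4 / 125.0 − 1 = 0.3312.

33.1%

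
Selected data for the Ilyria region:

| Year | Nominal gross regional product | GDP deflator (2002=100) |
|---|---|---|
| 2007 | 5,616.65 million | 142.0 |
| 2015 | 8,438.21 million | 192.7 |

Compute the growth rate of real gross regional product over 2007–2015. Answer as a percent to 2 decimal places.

10.71%

Real gross regional product 2007 = 5616.65 / 1.420 = 3955.39.
Real gross regional product 2015 = 8438.21 / 1.927 = 4378.94.
Real growth = 4378.94 / 3955.39 − 1 = 0.1071.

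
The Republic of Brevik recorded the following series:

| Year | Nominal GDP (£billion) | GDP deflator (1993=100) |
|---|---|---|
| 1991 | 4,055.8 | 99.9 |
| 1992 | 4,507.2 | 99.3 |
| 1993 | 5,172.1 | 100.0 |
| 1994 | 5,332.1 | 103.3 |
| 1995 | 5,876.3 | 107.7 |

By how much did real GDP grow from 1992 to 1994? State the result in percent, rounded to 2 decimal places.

13.72%

Real GDP 1992 = 4507.2/0.993 = 4538.97.
Real GDP 1994 = 5332.1/1.033 = 5161.76.
Change = 5161.76/4538.97 − 1 = 0.1372.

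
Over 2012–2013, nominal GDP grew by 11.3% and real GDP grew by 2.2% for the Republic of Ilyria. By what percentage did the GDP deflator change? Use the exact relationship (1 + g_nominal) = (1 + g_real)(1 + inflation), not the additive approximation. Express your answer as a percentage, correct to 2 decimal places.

8.90%

(1 + g_nom) = (1 + g_real)(1 + π), so π = 1.1130 / 1.0220 − 1 = 0.08904.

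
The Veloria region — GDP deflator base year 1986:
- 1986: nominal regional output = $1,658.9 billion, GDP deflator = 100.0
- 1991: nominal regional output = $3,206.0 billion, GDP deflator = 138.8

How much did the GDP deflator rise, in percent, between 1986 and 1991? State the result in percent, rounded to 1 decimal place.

Price-level change = 138.8 / 100.0 − 1 = 0.3880.

38.8%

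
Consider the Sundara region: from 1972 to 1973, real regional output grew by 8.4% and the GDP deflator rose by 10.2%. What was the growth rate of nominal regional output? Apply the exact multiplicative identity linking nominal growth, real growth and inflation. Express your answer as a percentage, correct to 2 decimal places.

19.46%

(1 + g_nom) = (1 + g_real)(1 + π) = 1.0840 × 1.1020 = 1.19457.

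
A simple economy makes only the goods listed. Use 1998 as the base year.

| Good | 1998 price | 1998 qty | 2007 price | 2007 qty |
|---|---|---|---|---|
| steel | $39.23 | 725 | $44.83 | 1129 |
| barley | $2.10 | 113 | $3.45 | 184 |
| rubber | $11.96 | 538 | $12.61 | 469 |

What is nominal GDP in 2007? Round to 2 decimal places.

$57161.96

Nominal GDP 2007 = Σ (p_2007 × q_2007) = 44.83·1129 + 3.45·184 + 12.61·469 = 57161.96.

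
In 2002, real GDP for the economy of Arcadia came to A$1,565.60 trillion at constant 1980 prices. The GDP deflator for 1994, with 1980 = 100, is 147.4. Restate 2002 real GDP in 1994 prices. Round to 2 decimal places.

Real GDP in 1994 prices = Real GDP in 1980 prices × (P_1994/P_1980) = 1565.60 × 1.474 = 2307.69.

A$2,307.69 trillion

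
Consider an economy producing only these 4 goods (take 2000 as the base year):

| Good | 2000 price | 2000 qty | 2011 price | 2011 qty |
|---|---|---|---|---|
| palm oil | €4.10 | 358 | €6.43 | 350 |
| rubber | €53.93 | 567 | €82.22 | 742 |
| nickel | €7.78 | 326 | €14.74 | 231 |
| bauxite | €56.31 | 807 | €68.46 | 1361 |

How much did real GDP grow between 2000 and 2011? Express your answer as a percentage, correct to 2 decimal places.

Real GDP 2000 = Nominal GDP 2000 = 4.10·358 + 53.93·567 + 7.78·326 + 56.31·807 = 80024.56.
Real GDP 2011 (at 2000 prices) = 4.10·350 + 53.93·742 + 7.78·231 + 56.31·1361 = 119886.15.
Real growth = 119886.15/80024.56 − 1 = 0.4981.

49.81%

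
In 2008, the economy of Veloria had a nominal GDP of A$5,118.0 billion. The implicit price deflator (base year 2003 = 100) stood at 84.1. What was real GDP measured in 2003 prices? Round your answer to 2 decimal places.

A$6,085.61 billion

Real GDP = Nominal / (implicit price deflator/100) = 5118.0 / 0.841 = 6085.61.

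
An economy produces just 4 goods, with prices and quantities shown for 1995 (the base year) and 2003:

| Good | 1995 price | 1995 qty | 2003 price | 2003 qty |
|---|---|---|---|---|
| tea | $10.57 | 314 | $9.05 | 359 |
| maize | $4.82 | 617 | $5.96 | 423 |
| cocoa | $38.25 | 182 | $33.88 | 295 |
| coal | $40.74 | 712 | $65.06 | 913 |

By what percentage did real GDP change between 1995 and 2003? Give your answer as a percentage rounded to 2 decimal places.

28.52%

Real GDP 1995 = Nominal GDP 1995 = 10.57·314 + 4.82·617 + 38.25·182 + 40.74·712 = 42261.30.
Real GDP 2003 (at 1995 prices) = 10.57·359 + 4.82·423 + 38.25·295 + 40.74·913 = 54312.86.
Real growth = 54312.86/42261.30 − 1 = 0.2852.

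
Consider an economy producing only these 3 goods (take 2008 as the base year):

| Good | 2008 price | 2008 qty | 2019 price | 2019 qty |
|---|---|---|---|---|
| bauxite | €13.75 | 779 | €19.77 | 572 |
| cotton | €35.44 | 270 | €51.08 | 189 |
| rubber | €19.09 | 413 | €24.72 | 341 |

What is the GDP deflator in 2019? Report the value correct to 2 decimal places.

Nominal GDP 2019 = 19.77·572 + 51.08·189 + 24.72·341 = 29392.08.
Real GDP 2019 (at 2008 prices) = 13.75·572 + 35.44·189 + 19.09·341 = 21072.85.
Deflator = Nominal/Real × 100 = 29392.08/21072.85 × 100 = 139.478.

139.48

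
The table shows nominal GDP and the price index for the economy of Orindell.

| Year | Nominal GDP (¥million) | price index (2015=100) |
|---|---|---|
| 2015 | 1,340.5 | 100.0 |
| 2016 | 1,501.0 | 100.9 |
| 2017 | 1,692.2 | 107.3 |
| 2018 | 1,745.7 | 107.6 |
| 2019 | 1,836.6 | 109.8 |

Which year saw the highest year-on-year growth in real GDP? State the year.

2016

2016: real = 1501.0/1.009 = 1487.61; growth vs 2015 (1340.50) = 10.97%.
2017: real = 1692.2/1.073 = 1577.07; growth vs 2016 (1487.61) = 6.01%.
2018: real = 1745.7/1.076 = 1622.40; growth vs 2017 (1577.07) = 2.87%.
2019: real = 1836.6/1.098 = 1672.68; growth vs 2018 (1622.40) = 3.10%.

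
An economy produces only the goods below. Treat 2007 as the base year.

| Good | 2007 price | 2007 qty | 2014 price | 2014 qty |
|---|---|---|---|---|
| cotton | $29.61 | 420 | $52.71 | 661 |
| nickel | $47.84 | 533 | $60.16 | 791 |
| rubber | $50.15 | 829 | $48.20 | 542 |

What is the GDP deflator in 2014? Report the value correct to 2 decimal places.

128.32

Nominal GDP 2014 = 52.71·661 + 60.16·791 + 48.20·542 = 108552.27.
Real GDP 2014 (at 2007 prices) = 29.61·661 + 47.84·791 + 50.15·542 = 84594.95.
Deflator = Nominal/Real × 100 = 108552.27/84594.95 × 100 = 128.320.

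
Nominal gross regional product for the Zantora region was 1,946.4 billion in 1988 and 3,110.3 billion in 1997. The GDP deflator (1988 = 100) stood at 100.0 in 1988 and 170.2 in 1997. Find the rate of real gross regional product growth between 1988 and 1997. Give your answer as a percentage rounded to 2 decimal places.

-6.11%

Real gross regional product 1988 = 1946.4 / 1.000 = 1946.40.
Real gross regional product 1997 = 3110.3 / 1.702 = 1827.44.
Real growth = 1827.44 / 1946.40 − 1 = -0.0611.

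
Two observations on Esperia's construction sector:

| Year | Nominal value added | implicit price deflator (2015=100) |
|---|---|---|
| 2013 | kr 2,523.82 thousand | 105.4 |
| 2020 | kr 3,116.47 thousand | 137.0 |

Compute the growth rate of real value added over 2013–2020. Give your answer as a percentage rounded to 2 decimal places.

Real value added 2013 = 2523.82 / 1.054 = 2394.52.
Real value added 2020 = 3116.47 / 1.370 = 2274.80.
Real growth = 2274.80 / 2394.52 − 1 = -0.0500.

-5.00%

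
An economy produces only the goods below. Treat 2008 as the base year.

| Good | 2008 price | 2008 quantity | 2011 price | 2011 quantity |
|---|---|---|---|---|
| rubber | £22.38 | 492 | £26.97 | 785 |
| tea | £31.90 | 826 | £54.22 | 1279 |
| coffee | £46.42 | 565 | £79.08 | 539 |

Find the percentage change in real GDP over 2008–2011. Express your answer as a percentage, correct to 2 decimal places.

31.14%

Real GDP 2008 = Nominal GDP 2008 = 22.38·492 + 31.90·826 + 46.42·565 = 63587.66.
Real GDP 2011 (at 2008 prices) = 22.38·785 + 31.90·1279 + 46.42·539 = 83388.78.
Real growth = 83388.78/63587.66 − 1 = 0.3114.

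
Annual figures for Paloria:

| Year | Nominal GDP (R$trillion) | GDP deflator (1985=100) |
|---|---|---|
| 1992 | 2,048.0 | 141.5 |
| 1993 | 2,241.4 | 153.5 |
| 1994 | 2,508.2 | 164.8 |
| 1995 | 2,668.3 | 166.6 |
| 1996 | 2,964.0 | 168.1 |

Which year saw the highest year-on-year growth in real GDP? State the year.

1996

1993: real = 2241.4/1.535 = 1460.20; growth vs 1992 (1447.35) = 0.89%.
1994: real = 2508.2/1.648 = 1521.97; growth vs 1993 (1460.20) = 4.23%.
1995: real = 2668.3/1.666 = 1601.62; growth vs 1994 (1521.97) = 5.23%.
1996: real = 2964.0/1.681 = 1763.24; growth vs 1995 (1601.62) = 10.09%.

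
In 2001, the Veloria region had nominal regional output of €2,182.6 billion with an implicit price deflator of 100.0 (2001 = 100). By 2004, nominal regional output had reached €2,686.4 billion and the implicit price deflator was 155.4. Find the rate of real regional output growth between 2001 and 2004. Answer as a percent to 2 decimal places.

-20.80%

Real regional output 2001 = 2182.6 / 1.000 = 2182.60.
Real regional output 2004 = 2686.4 / 1.554 = 1728.70.
Real growth = 1728.70 / 2182.60 − 1 = -0.2080.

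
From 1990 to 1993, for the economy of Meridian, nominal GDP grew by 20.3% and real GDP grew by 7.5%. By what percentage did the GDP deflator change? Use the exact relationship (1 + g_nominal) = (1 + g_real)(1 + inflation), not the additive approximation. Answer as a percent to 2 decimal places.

(1 + g_nom) = (1 + g_real)(1 + π), so π = 1.2030 / 1.0750 − 1 = 0.11907.

11.91%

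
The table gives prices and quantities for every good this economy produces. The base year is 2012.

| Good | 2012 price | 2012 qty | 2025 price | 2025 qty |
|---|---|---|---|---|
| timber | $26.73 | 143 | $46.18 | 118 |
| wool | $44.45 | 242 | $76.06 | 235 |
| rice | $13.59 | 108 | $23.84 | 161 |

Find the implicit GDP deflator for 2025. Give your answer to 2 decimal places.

Nominal GDP 2025 = 46.18·118 + 76.06·235 + 23.84·161 = 27161.58.
Real GDP 2025 (at 2012 prices) = 26.73·118 + 44.45·235 + 13.59·161 = 15787.88.
Deflator = Nominal/Real × 100 = 27161.58/15787.88 × 100 = 172.041.

172.04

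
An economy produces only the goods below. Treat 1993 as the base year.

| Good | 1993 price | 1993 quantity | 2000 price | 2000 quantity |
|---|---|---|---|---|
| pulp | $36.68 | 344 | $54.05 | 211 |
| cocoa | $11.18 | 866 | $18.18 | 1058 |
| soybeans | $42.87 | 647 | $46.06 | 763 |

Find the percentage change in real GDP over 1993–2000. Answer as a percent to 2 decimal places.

Real GDP 1993 = Nominal GDP 1993 = 36.68·344 + 11.18·866 + 42.87·647 = 50036.69.
Real GDP 2000 (at 1993 prices) = 36.68·211 + 11.18·1058 + 42.87·763 = 52277.73.
Real growth = 52277.73/50036.69 − 1 = 0.0448.

4.48%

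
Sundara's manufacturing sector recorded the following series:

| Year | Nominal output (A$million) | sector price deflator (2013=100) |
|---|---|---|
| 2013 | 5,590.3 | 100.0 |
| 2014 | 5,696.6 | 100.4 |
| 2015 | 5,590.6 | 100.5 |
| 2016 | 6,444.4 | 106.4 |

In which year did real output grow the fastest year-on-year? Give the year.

2016

2014: real = 5696.6/1.004 = 5673.90; growth vs 2013 (5590.30) = 1.50%.
2015: real = 5590.6/1.005 = 5562.79; growth vs 2014 (5673.90) = -1.96%.
2016: real = 6444.4/1.064 = 6056.77; growth vs 2015 (5562.79) = 8.88%.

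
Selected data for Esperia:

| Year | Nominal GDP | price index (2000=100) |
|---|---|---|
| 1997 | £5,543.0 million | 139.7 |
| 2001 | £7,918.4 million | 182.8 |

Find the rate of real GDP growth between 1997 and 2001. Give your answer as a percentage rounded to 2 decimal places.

Real GDP 1997 = 5543.0 / 1.397 = 3967.79.
Real GDP 2001 = 7918.4 / 1.828 = 4331.73.
Real growth = 4331.73 / 3967.79 − 1 = 0.0917.

9.17%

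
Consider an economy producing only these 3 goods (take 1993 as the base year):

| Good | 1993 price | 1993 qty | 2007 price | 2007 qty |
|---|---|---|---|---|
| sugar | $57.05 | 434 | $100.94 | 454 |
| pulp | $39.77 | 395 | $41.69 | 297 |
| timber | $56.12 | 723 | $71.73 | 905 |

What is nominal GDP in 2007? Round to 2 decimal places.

$123124.34

Nominal GDP 2007 = Σ (p_2007 × q_2007) = 100.94·454 + 41.69·297 + 71.73·905 = 123124.34.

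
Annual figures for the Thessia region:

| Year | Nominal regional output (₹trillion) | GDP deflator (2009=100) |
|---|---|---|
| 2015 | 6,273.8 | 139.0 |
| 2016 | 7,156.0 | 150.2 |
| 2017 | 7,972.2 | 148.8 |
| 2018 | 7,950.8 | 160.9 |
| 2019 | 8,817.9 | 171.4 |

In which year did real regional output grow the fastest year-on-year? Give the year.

2016: real = 7156.0/1.502 = 4764.31; growth vs 2015 (4513.53) = 5.56%.
2017: real = 7972.2/1.488 = 5357.66; growth vs 2016 (4764.31) = 12.45%.
2018: real = 7950.8/1.609 = 4941.45; growth vs 2017 (5357.66) = -7.77%.
2019: real = 8817.9/1.714 = 5144.63; growth vs 2018 (4941.45) = 4.11%.

2017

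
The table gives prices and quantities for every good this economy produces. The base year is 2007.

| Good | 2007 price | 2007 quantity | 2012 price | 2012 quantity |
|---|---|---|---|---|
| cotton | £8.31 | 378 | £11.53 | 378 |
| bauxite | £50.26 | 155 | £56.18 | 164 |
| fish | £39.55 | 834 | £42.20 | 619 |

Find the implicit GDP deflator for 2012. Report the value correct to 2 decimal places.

Nominal GDP 2012 = 11.53·378 + 56.18·164 + 42.20·619 = 39693.66.
Real GDP 2012 (at 2007 prices) = 8.31·378 + 50.26·164 + 39.55·619 = 35865.27.
Deflator = Nominal/Real × 100 = 39693.66/35865.27 × 100 = 110.674.

110.67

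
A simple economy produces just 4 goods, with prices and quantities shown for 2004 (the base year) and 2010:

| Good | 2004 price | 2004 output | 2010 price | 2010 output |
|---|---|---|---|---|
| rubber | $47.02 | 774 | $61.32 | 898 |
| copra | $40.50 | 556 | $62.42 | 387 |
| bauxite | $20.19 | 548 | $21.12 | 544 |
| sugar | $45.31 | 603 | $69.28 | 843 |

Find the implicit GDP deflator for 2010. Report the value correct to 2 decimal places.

Nominal GDP 2010 = 61.32·898 + 62.42·387 + 21.12·544 + 69.28·843 = 149114.22.
Real GDP 2010 (at 2004 prices) = 47.02·898 + 40.50·387 + 20.19·544 + 45.31·843 = 107077.15.
Deflator = Nominal/Real × 100 = 149114.22/107077.15 × 100 = 139.259.

139.26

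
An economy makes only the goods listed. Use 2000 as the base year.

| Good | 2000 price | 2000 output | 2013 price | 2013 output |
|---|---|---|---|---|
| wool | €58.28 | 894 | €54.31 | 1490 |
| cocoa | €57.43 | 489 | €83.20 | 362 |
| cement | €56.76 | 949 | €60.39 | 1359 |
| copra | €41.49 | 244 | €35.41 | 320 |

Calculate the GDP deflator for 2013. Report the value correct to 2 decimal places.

103.23

Nominal GDP 2013 = 54.31·1490 + 83.20·362 + 60.39·1359 + 35.41·320 = 204441.51.
Real GDP 2013 (at 2000 prices) = 58.28·1490 + 57.43·362 + 56.76·1359 + 41.49·320 = 198040.50.
Deflator = Nominal/Real × 100 = 204441.51/198040.50 × 100 = 103.232.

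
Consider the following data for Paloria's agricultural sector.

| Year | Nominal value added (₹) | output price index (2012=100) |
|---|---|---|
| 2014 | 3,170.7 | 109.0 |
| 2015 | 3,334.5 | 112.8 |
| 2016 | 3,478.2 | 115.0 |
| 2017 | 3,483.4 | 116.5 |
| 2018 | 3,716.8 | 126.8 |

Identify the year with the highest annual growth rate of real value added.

2016

2015: real = 3334.5/1.128 = 2956.12; growth vs 2014 (2908.90) = 1.62%.
2016: real = 3478.2/1.150 = 3024.52; growth vs 2015 (2956.12) = 2.31%.
2017: real = 3483.4/1.165 = 2990.04; growth vs 2016 (3024.52) = -1.14%.
2018: real = 3716.8/1.268 = 2931.23; growth vs 2017 (2990.04) = -1.97%.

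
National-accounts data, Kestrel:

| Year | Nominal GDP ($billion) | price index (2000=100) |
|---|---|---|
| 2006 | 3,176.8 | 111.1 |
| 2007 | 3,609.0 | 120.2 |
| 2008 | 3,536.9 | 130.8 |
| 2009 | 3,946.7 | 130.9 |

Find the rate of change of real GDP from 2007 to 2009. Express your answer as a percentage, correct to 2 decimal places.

0.42%

Real GDP 2007 = 3609.0/1.202 = 3002.50.
Real GDP 2009 = 3946.7/1.309 = 3015.05.
Change = 3015.05/3002.50 − 1 = 0.0042.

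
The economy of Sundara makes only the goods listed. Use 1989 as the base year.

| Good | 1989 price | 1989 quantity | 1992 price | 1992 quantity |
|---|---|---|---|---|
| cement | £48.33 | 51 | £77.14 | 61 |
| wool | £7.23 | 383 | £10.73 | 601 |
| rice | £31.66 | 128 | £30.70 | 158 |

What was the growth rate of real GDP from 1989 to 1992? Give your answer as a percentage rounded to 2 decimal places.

Real GDP 1989 = Nominal GDP 1989 = 48.33·51 + 7.23·383 + 31.66·128 = 9286.40.
Real GDP 1992 (at 1989 prices) = 48.33·61 + 7.23·601 + 31.66·158 = 12295.64.
Real growth = 12295.64/9286.40 − 1 = 0.3240.

32.40%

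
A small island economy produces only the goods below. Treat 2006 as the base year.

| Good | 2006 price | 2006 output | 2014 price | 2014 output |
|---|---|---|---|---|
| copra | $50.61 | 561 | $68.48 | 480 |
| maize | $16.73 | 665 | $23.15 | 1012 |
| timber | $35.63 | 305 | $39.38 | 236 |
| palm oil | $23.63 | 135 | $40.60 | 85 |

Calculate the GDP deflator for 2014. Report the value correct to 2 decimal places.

Nominal GDP 2014 = 68.48·480 + 23.15·1012 + 39.38·236 + 40.60·85 = 69042.88.
Real GDP 2014 (at 2006 prices) = 50.61·480 + 16.73·1012 + 35.63·236 + 23.63·85 = 51640.79.
Deflator = Nominal/Real × 100 = 69042.88/51640.79 × 100 = 133.698.

133.70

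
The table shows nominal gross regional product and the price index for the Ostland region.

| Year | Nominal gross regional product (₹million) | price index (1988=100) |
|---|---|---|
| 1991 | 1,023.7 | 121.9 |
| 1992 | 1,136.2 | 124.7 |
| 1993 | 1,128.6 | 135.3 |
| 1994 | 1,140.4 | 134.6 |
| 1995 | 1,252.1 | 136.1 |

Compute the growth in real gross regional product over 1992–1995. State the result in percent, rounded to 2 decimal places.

0.97%

Real gross regional product 1992 = 1136.2/1.247 = 911.15.
Real gross regional product 1995 = 1252.1/1.361 = 919.99.
Change = 919.99/911.15 − 1 = 0.0097.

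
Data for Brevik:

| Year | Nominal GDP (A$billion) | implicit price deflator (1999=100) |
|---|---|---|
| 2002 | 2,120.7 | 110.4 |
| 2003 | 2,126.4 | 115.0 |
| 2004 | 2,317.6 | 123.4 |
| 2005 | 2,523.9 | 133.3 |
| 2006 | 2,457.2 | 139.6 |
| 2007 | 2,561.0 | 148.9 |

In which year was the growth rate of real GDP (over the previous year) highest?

2003: real = 2126.4/1.150 = 1849.04; growth vs 2002 (1920.92) = -3.74%.
2004: real = 2317.6/1.234 = 1878.12; growth vs 2003 (1849.04) = 1.57%.
2005: real = 2523.9/1.333 = 1893.40; growth vs 2004 (1878.12) = 0.81%.
2006: real = 2457.2/1.396 = 1760.17; growth vs 2005 (1893.40) = -7.04%.
2007: real = 2561.0/1.489 = 1719.95; growth vs 2006 (1760.17) = -2.29%.

2004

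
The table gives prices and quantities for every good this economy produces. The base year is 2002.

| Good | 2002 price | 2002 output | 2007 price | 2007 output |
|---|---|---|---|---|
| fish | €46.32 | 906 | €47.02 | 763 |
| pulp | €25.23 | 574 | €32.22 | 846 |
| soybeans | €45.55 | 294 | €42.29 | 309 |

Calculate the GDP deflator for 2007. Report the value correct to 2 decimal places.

Nominal GDP 2007 = 47.02·763 + 32.22·846 + 42.29·309 = 76201.99.
Real GDP 2007 (at 2002 prices) = 46.32·763 + 25.23·846 + 45.55·309 = 70761.69.
Deflator = Nominal/Real × 100 = 76201.99/70761.69 × 100 = 107.688.

107.69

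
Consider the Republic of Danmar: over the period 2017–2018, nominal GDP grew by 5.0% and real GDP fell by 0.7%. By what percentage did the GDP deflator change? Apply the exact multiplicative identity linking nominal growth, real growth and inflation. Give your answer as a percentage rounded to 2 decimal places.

(1 + g_nom) = (1 + g_real)(1 + π), so π = 1.0500 / 0.9930 − 1 = 0.05740.

5.74%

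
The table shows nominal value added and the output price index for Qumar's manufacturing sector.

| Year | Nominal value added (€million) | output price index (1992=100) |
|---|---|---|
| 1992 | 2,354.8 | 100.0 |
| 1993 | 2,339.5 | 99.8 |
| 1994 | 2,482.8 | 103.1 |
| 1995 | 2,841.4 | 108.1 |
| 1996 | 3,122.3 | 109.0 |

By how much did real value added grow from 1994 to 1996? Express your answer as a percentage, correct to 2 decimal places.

Real value added 1994 = 2482.8/1.031 = 2408.15.
Real value added 1996 = 3122.3/1.090 = 2864.50.
Change = 2864.50/2408.15 − 1 = 0.1895.

18.95%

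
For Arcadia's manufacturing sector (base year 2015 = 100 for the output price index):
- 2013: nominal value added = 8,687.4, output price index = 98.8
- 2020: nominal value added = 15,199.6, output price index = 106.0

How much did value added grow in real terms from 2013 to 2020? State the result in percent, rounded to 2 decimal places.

63.08%

Deflate each year: 2013 → 8687.4/0.988 = 8792.91; 2020 → 15199.6/1.060 = 14339.25.
So real value added changed by 14339.25/8792.91 − 1 = 0.6308, i.e. 63.08%.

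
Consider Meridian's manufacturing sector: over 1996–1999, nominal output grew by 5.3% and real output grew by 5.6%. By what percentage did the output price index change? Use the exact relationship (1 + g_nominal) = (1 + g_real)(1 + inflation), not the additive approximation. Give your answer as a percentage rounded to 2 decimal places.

(1 + g_nom) = (1 + g_real)(1 + π), so π = 1.0530 / 1.0560 − 1 = -0.00284.

-0.28%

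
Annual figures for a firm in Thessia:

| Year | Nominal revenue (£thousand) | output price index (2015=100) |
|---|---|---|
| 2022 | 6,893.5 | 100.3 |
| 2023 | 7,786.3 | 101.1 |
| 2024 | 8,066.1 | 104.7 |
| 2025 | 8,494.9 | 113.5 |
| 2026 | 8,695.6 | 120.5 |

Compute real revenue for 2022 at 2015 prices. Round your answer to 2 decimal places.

Real revenue 2022 = 6893.5 / 1.003 = 6872.88.

£6,872.88 thousand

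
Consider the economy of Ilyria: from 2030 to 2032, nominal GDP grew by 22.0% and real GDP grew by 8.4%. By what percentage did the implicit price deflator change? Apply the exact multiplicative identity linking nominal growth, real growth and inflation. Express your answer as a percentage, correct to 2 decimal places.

12.55%

(1 + g_nom) = (1 + g_real)(1 + π), so π = 1.2200 / 1.0840 − 1 = 0.12546.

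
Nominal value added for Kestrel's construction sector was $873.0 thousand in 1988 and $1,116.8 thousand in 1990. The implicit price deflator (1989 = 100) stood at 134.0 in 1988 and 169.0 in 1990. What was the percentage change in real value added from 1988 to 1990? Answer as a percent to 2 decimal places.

1.43%

Real value added 1988 = 873.0 / 1.340 = 651.49.
Real value added 1990 = 1116.8 / 1.690 = 660.83.
Real growth = 660.83 / 651.49 − 1 = 0.0143.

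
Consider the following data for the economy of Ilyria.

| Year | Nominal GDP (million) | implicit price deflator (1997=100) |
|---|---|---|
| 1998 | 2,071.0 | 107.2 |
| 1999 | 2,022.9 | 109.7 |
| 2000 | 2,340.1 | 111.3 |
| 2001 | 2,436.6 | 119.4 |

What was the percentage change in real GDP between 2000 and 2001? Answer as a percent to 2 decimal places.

Real GDP 2000 = 2340.1/1.113 = 2102.52.
Real GDP 2001 = 2436.6/1.194 = 2040.70.
Change = 2040.70/2102.52 − 1 = -0.0294.

-2.94%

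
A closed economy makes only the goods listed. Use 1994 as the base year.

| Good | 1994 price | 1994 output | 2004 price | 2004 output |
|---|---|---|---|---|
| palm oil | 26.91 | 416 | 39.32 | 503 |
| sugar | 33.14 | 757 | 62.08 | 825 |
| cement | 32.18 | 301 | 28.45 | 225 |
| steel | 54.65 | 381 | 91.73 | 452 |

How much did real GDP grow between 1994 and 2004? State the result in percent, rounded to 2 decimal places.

Real GDP 1994 = Nominal GDP 1994 = 26.91·416 + 33.14·757 + 32.18·301 + 54.65·381 = 66789.37.
Real GDP 2004 (at 1994 prices) = 26.91·503 + 33.14·825 + 32.18·225 + 54.65·452 = 72818.53.
Real growth = 72818.53/66789.37 − 1 = 0.0903.

9.03%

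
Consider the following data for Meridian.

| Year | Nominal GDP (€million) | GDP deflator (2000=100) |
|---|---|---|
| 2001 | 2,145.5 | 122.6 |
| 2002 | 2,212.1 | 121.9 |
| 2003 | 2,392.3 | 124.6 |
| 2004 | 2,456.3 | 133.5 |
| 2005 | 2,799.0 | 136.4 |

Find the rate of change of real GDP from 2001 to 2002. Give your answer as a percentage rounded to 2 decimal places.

3.70%

Real GDP 2001 = 2145.5/1.226 = 1750.00.
Real GDP 2002 = 2212.1/1.219 = 1814.68.
Change = 1814.68/1750.00 − 1 = 0.0370.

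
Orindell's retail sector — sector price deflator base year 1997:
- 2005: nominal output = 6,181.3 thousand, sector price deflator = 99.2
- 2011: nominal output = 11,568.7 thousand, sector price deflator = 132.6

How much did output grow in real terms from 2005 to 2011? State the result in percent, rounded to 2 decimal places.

40.01%

Deflate each year: 2005 → 6181.3/0.992 = 6231.15; 2011 → 11568.7/1.326 = 8724.51.
So real output changed by 8724.51/6231.15 − 1 = 0.4001, i.e. 40.01%.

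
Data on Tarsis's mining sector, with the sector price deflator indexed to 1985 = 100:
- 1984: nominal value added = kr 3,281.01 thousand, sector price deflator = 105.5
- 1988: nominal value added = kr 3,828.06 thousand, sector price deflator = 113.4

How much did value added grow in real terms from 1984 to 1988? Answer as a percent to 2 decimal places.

8.55%

Deflate each year: 1984 → 3281.01/1.055 = 3109.96; 1988 → 3828.06/1.134 = 3375.71.
So real value added changed by 3375.71/3109.96 − 1 = 0.0855, i.e. 8.55%.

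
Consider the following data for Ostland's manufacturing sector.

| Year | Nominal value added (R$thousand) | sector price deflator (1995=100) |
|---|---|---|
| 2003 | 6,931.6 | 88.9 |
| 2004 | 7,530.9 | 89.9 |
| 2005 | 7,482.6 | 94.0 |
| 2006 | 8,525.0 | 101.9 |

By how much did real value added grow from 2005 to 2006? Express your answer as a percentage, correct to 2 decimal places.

5.10%

Real value added 2005 = 7482.6/0.940 = 7960.21.
Real value added 2006 = 8525.0/1.019 = 8366.05.
Change = 8366.05/7960.21 − 1 = 0.0510.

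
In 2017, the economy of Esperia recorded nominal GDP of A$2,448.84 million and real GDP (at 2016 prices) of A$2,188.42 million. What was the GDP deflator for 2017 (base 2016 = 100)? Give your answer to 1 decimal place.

111.9

GDP deflator = (Nominal / Real) × 100 = 2448.84 / 2188.42 × 100 = 111.90.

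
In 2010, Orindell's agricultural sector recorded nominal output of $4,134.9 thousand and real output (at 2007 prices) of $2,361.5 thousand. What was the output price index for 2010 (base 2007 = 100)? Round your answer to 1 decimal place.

output price index = (Nominal / Real) × 100 = 4134.9 / 2361.5 × 100 = 175.10.

175.1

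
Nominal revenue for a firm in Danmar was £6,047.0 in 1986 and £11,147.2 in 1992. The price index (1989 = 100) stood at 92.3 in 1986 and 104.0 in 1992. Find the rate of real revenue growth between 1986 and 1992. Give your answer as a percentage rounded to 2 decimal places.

Deflate each year: 1986 → 6047.0/0.923 = 6551.46; 1992 → 11147.2/1.040 = 10718.46.
So real revenue changed by 10718.46/6551.46 − 1 = 0.6360, i.e. 63.60%.

63.60%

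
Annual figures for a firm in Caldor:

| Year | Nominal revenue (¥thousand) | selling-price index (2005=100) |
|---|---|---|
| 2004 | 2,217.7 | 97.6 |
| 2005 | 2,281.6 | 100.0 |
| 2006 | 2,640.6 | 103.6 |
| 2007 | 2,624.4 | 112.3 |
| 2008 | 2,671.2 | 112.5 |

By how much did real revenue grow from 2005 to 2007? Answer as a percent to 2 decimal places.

Real revenue 2005 = 2281.6/1.000 = 2281.60.
Real revenue 2007 = 2624.4/1.123 = 2336.95.
Change = 2336.95/2281.60 − 1 = 0.0243.

2.43%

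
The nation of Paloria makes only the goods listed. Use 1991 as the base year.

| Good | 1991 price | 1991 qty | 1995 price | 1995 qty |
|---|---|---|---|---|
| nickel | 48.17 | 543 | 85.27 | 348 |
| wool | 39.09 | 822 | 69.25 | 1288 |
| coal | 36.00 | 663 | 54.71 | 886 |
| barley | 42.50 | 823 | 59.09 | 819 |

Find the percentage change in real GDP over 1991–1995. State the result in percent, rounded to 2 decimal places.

Real GDP 1991 = Nominal GDP 1991 = 48.17·543 + 39.09·822 + 36.00·663 + 42.50·823 = 117133.79.
Real GDP 1995 (at 1991 prices) = 48.17·348 + 39.09·1288 + 36.00·886 + 42.50·819 = 133814.58.
Real growth = 133814.58/117133.79 − 1 = 0.1424.

14.24%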